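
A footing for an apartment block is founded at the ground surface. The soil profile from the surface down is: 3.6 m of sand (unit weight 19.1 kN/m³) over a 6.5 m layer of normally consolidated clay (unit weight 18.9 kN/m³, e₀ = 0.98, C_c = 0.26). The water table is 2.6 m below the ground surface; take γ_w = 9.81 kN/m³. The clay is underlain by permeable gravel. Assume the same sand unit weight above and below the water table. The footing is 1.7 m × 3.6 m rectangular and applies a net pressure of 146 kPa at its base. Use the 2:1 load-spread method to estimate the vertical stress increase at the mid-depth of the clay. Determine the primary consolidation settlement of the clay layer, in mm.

S_c ≈ 39.7 mm

Mid-depth of clay below the ground surface: z = 3.6 + 6.5/2 = 6.85 m.
Total vertical stress at mid-clay: σ_v = 19.1×3.6 + 18.9×3.25 = 130.19 kPa.
Pore pressure: u = 9.81×(6.85 − 2.6) = 41.693 kPa.
Initial effective stress: σ'_0 = σ_v − u = 130.19 − 41.693 = 88.497 kPa.
Stress increase at mid-clay by the 2:1 spreading method:
Δσ = qBL/((B+z)(L+z)) = 146×1.7×3.6/((1.7+6.85)(3.6+6.85)) = 10.001 kPa
Final effective stress: σ'_f = σ'_0 + Δσ = 88.497 + 10.001 = 98.498 kPa.
Normally consolidated clay, so the full stress increment lies on the virgin compression line:
S_c = C_c·H/(1+e₀)·log₁₀(σ'_f/σ'_0) = 0.26×6.5/(1+0.98)×log₁₀(98.498/88.497)
    = 0.85354 × 0.046499 = 0.03969 m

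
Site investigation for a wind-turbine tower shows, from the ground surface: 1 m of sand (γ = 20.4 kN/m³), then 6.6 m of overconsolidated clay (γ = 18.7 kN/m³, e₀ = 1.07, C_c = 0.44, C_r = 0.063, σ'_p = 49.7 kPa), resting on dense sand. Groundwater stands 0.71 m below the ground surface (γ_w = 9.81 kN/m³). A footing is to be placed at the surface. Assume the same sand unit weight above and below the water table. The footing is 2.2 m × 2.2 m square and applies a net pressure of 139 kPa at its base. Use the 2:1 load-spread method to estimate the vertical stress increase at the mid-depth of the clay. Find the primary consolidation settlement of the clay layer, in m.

S_c ≈ 0.148 m

Mid-depth of clay below the ground surface: z = 1 + 6.6/2 = 4.3 m.
Total vertical stress at mid-clay: σ_v = 20.4×1 + 18.7×3.3 = 82.11 kPa.
Pore pressure: u = 9.81×(4.3 − 0.71) = 35.218 kPa.
Initial effective stress: σ'_0 = σ_v − u = 82.11 − 35.218 = 46.892 kPa.
Stress increase at mid-clay by the 2:1 spreading method:
Δσ = qBL/((B+z)(L+z)) = 139×2.2×2.2/((2.2+4.3)(2.2+4.3)) = 15.923 kPa
Final effective stress: σ'_f = 46.892 + 15.923 = 62.815 kPa.
σ'_f = 62.815 > σ'_p = 49.7 kPa, so the stress path crosses the preconsolidation pressure — recompression up to σ'_p, then virgin compression beyond:
S_c = H/(1+e₀)·[C_r·log₁₀(σ'_p/σ'_0) + C_c·log₁₀(σ'_f/σ'_p)]
    = 6.6/2.07 × [0.063×log₁₀(49.7/46.892) + 0.44×log₁₀(62.815/49.7)]
    = 3.1884 × [0.0015912 + 0.044751] = 0.1478 m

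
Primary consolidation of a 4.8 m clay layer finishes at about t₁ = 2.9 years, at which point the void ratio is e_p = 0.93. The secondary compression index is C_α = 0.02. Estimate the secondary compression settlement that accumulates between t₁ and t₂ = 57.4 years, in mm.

Secondary compression: S_s = C_α·H/(1+e_p)·log₁₀(t₂/t₁)
S_s = 0.02×4.8/(1+0.93)×log₁₀(57.4/2.9)
    = 0.04974 × 1.297 = 0.06449 m

S_s ≈ 64.5 mm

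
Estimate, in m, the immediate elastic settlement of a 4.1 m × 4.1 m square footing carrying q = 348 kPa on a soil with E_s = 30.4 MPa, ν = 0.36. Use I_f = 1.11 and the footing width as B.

S_e ≈ 0.0453 m

Immediate (elastic) settlement: S_e = q·B·(1−ν²)/E_s · I_f.
E_s = 30.4 MPa = 30400 kPa.
S_e = 348 × 4.1 × (1 − 0.36²) / 30400 × 1.11
    = 348 × 4.1 × 0.8704 / 30400 × 1.11
    = 0.04535 m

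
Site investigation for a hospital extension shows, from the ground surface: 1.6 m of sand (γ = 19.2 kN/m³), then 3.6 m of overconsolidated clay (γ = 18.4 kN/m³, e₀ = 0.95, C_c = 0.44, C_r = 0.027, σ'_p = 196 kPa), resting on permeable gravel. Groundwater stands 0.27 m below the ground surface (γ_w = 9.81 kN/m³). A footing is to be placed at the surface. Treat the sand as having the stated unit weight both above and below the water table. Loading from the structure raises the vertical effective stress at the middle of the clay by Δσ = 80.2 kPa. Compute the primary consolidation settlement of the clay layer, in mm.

S_c ≈ 26.6 mm

Mid-depth of clay below the ground surface: z = 1.6 + 3.6/2 = 3.4 m.
Total vertical stress at mid-clay: σ_v = 19.2×1.6 + 18.4×1.8 = 63.84 kPa.
Pore pressure: u = 9.81×(3.4 − 0.27) = 30.705 kPa.
Initial effective stress: σ'_0 = σ_v − u = 63.84 − 30.705 = 33.135 kPa.
Final effective stress: σ'_f = 33.135 + 80.2 = 113.34 kPa.
σ'_f = 113.34 ≤ σ'_p = 196 kPa, so the clay remains overconsolidated and only the recompression index applies:
S_c = C_r·H/(1+e₀)·log₁₀(σ'_f/σ'_0) = 0.027×3.6/1.95×log₁₀(113.34/33.135)
    = 0.049847 × 0.5341 = 0.02662 m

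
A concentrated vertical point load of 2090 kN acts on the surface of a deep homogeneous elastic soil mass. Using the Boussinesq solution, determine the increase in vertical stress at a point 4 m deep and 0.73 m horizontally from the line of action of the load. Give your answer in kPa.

Δσ_z ≈ 57.5 kPa

Boussinesq vertical stress below a point load on an elastic half-space:
Δσ_z = 3P/(2πz²) · [1 + (r/z)²]^(−5/2)
r/z = 0.73/4 = 0.1825; [1+(r/z)²]^(−5/2) = 0.92136.
Δσ_z = 3×2090/(2π×4²) × 0.92136 = 62.369 × 0.92136 = 57.46 kPa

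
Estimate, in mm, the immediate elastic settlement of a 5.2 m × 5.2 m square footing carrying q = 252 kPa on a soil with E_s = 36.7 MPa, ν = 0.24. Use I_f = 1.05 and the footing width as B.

S_e ≈ 35.3 mm

Immediate (elastic) settlement: S_e = q·B·(1−ν²)/E_s · I_f.
E_s = 36.7 MPa = 36700 kPa.
S_e = 252 × 5.2 × (1 − 0.24²) / 36700 × 1.05
    = 252 × 5.2 × 0.9424 / 36700 × 1.05
    = 0.03533 m = 35.33 mm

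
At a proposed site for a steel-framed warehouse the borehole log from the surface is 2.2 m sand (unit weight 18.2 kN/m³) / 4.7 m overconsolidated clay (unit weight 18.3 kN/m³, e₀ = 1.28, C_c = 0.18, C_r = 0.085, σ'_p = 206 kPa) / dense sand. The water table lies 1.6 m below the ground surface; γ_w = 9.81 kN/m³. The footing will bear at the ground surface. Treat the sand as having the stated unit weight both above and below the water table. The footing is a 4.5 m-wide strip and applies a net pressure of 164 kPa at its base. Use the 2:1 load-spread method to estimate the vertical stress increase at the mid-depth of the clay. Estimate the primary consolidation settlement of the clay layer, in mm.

S_c ≈ 69.9 mm

Mid-depth of clay below the ground surface: z = 2.2 + 4.7/2 = 4.55 m.
Total vertical stress at mid-clay: σ_v = 18.2×2.2 + 18.3×2.35 = 83.045 kPa.
Pore pressure: u = 9.81×(4.55 − 1.6) = 28.94 kPa.
Initial effective stress: σ'_0 = σ_v − u = 83.045 − 28.94 = 54.105 kPa.
Stress increase at mid-clay by the 2:1 spreading method:
Δσ = qB/(B+z) = 164×4.5/(4.5+4.55) = 81.547 kPa
Final effective stress: σ'_f = 54.105 + 81.547 = 135.65 kPa.
σ'_f = 135.65 ≤ σ'_p = 206 kPa, so the clay remains overconsolidated and only the recompression index applies:
S_c = C_r·H/(1+e₀)·log₁₀(σ'_f/σ'_0) = 0.085×4.7/2.28×log₁₀(135.65/54.105)
    = 0.17522 × 0.39918 = 0.06994 m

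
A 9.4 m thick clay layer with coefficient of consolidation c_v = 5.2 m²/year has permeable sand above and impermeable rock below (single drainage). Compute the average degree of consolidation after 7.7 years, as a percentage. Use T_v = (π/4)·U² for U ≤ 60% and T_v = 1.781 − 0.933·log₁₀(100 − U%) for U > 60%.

U ≈ 73.5 %

Drainage path length: H_d = H = 9.4 m (single drainage).
T_v = c_v·t/H_d² = 5.2×7.7/9.4² = 0.45315.
T_v = 0.45315 corresponds to the U > 60% branch:
U = 1 − 10^((1.781 − T_v)/0.933)/100 = 0.735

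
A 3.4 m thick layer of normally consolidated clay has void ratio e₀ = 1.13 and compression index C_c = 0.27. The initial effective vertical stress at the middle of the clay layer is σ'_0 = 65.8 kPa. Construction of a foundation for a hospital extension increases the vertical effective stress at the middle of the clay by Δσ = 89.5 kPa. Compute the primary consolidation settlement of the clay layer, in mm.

Final effective stress: σ'_f = σ'_0 + Δσ = 65.8 + 89.5 = 155.3 kPa.
Normally consolidated clay, so the full stress increment lies on the virgin compression line:
S_c = C_c·H/(1+e₀)·log₁₀(σ'_f/σ'_0) = 0.27×3.4/(1+1.13)×log₁₀(155.3/65.8)
    = 0.43099 × 0.37295 = 0.1607 m

S_c ≈ 161 mm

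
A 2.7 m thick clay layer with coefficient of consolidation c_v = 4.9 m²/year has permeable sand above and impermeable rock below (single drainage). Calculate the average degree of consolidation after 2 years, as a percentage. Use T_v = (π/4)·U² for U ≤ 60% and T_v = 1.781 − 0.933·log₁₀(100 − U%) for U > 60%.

Drainage path length: H_d = H = 2.7 m (single drainage).
T_v = c_v·t/H_d² = 4.9×2/2.7² = 1.3443.
T_v = 1.3443 corresponds to the U > 60% branch:
U = 1 − 10^((1.781 − T_v)/0.933)/100 = 0.9706

U ≈ 97.1 %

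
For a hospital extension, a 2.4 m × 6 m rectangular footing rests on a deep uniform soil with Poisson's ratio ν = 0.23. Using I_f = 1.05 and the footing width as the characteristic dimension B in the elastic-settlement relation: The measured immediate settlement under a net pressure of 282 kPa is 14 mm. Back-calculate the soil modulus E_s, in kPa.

E_s ≈ 48100 kPa

S_e = q·B·(1−ν²)/E_s · I_f  ⇒  E_s = q·B·(1−ν²)·I_f / S_e.
E_s = 282 × 2.4 × 0.9471 × 1.05 / 0.014 = 48070 kPa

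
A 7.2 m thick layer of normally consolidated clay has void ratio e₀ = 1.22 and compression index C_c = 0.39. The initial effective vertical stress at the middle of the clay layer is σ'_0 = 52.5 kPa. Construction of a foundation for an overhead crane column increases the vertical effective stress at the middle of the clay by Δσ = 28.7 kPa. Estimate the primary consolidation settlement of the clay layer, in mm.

Final effective stress: σ'_f = σ'_0 + Δσ = 52.5 + 28.7 = 81.2 kPa.
Normally consolidated clay, so the full stress increment lies on the virgin compression line:
S_c = C_c·H/(1+e₀)·log₁₀(σ'_f/σ'_0) = 0.39×7.2/(1+1.22)×log₁₀(81.2/52.5)
    = 1.2649 × 0.1894 = 0.2396 m

S_c ≈ 240 mm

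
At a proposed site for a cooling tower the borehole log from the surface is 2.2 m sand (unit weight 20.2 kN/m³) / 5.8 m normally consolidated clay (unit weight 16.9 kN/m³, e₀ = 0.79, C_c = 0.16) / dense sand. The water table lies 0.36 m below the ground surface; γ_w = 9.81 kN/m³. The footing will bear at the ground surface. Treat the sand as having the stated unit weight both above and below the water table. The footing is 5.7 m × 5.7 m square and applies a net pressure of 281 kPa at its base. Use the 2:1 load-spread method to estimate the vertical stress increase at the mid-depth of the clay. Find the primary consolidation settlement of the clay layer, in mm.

Mid-depth of clay below the ground surface: z = 2.2 + 5.8/2 = 5.1 m.
Total vertical stress at mid-clay: σ_v = 20.2×2.2 + 16.9×2.9 = 93.45 kPa.
Pore pressure: u = 9.81×(5.1 − 0.36) = 46.499 kPa.
Initial effective stress: σ'_0 = σ_v − u = 93.45 − 46.499 = 46.951 kPa.
Stress increase at mid-clay by the 2:1 spreading method:
Δσ = qBL/((B+z)(L+z)) = 281×5.7×5.7/((5.7+5.1)(5.7+5.1)) = 78.272 kPa
Final effective stress: σ'_f = σ'_0 + Δσ = 46.951 + 78.272 = 125.22 kPa.
Normally consolidated clay, so the full stress increment lies on the virgin compression line:
S_c = C_c·H/(1+e₀)·log₁₀(σ'_f/σ'_0) = 0.16×5.8/(1+0.79)×log₁₀(125.22/46.951)
    = 0.51844 × 0.42603 = 0.2209 m

S_c ≈ 221 mm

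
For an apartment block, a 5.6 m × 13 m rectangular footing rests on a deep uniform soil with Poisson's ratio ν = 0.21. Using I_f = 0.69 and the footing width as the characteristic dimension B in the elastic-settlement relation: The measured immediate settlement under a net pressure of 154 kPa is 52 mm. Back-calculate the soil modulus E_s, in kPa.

S_e = q·B·(1−ν²)/E_s · I_f  ⇒  E_s = q·B·(1−ν²)·I_f / S_e.
E_s = 154 × 5.6 × 0.9559 × 0.69 / 0.052 = 10940 kPa

E_s ≈ 10900 kPa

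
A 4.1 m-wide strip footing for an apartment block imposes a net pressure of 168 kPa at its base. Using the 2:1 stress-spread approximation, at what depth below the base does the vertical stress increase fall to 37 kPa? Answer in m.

z ≈ 14.5 m

2:1 spreading — at depth z the loaded area has grown by z in each plan dimension:
qB/(B+z) = Δσ_z ⇒ z = qB/Δσ_z − B = 168×4.1/37 − 4.1 = 14.52 m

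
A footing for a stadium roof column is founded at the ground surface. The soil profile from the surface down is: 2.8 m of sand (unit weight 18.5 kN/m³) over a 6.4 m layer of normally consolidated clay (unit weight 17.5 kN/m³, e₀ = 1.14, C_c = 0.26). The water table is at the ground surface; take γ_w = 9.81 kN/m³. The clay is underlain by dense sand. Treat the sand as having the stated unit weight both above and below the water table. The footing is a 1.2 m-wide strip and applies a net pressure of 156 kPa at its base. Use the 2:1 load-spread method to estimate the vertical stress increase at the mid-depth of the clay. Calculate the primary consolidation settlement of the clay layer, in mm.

Mid-depth of clay below the ground surface: z = 2.8 + 6.4/2 = 6 m.
Total vertical stress at mid-clay: σ_v = 18.5×2.8 + 17.5×3.2 = 107.8 kPa.
Pore pressure: u = 9.81×(6 − 0) = 58.86 kPa.
Initial effective stress: σ'_0 = σ_v − u = 107.8 − 58.86 = 48.94 kPa.
Stress increase at mid-clay by the 2:1 spreading method:
Δσ = qB/(B+z) = 156×1.2/(1.2+6) = 26 kPa
Final effective stress: σ'_f = σ'_0 + Δσ = 48.94 + 26 = 74.94 kPa.
Normally consolidated clay, so the full stress increment lies on the virgin compression line:
S_c = C_c·H/(1+e₀)·log₁₀(σ'_f/σ'_0) = 0.26×6.4/(1+1.14)×log₁₀(74.94/48.94)
    = 0.77757 × 0.18505 = 0.1439 m

S_c ≈ 144 mm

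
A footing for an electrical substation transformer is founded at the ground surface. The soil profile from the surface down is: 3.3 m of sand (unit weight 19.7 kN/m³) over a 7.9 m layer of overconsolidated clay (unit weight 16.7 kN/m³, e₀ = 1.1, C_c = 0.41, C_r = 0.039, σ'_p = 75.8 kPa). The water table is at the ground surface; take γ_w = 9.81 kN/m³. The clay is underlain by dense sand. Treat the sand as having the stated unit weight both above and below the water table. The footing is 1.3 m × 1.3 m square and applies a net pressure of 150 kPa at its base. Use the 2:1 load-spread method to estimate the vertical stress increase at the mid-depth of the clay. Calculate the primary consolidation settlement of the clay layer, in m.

Mid-depth of clay below the ground surface: z = 3.3 + 7.9/2 = 7.25 m.
Total vertical stress at mid-clay: σ_v = 19.7×3.3 + 16.7×3.95 = 130.97 kPa.
Pore pressure: u = 9.81×(7.25 − 0) = 71.123 kPa.
Initial effective stress: σ'_0 = σ_v − u = 130.97 − 71.123 = 59.847 kPa.
Stress increase at mid-clay by the 2:1 spreading method:
Δσ = qBL/((B+z)(L+z)) = 150×1.3×1.3/((1.3+7.25)(1.3+7.25)) = 3.4677 kPa
Final effective stress: σ'_f = 59.847 + 3.4677 = 63.315 kPa.
σ'_f = 63.315 ≤ σ'_p = 75.8 kPa, so the clay remains overconsolidated and only the recompression index applies:
S_c = C_r·H/(1+e₀)·log₁₀(σ'_f/σ'_0) = 0.039×7.9/2.1×log₁₀(63.315/59.847)
    = 0.14671 × 0.024464 = 0.003589 m

S_c ≈ 0.00359 m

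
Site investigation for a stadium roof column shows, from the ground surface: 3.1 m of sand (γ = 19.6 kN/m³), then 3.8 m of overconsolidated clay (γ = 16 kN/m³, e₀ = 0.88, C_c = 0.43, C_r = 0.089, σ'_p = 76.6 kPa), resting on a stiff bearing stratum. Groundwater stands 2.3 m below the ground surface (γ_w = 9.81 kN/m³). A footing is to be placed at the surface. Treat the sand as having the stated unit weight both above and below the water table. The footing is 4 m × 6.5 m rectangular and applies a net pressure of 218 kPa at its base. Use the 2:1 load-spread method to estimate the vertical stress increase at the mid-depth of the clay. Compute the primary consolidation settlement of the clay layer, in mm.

Mid-depth of clay below the ground surface: z = 3.1 + 3.8/2 = 5 m.
Total vertical stress at mid-clay: σ_v = 19.6×3.1 + 16×1.9 = 91.16 kPa.
Pore pressure: u = 9.81×(5 − 2.3) = 26.487 kPa.
Initial effective stress: σ'_0 = σ_v − u = 91.16 − 26.487 = 64.673 kPa.
Stress increase at mid-clay by the 2:1 spreading method:
Δσ = qBL/((B+z)(L+z)) = 218×4×6.5/((4+5)(6.5+5)) = 54.763 kPa
Final effective stress: σ'_f = 64.673 + 54.763 = 119.44 kPa.
σ'_f = 119.44 > σ'_p = 76.6 kPa, so the stress path crosses the preconsolidation pressure — recompression up to σ'_p, then virgin compression beyond:
S_c = H/(1+e₀)·[C_r·log₁₀(σ'_p/σ'_0) + C_c·log₁₀(σ'_f/σ'_p)]
    = 3.8/1.88 × [0.089×log₁₀(76.6/64.673) + 0.43×log₁₀(119.44/76.6)]
    = 2.0213 × [0.006542 + 0.082956] = 0.1809 m

S_c ≈ 181 mm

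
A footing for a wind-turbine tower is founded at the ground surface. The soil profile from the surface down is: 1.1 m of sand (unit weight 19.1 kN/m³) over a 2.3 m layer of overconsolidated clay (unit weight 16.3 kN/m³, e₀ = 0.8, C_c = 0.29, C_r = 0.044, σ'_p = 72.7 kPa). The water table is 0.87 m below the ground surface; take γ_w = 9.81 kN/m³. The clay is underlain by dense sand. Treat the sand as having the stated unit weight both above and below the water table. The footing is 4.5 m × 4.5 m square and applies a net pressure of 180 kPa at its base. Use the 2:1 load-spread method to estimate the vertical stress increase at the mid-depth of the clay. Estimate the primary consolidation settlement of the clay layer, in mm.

S_c ≈ 85.9 mm

Mid-depth of clay below the ground surface: z = 1.1 + 2.3/2 = 2.25 m.
Total vertical stress at mid-clay: σ_v = 19.1×1.1 + 16.3×1.15 = 39.755 kPa.
Pore pressure: u = 9.81×(2.25 − 0.87) = 13.538 kPa.
Initial effective stress: σ'_0 = σ_v − u = 39.755 − 13.538 = 26.217 kPa.
Stress increase at mid-clay by the 2:1 spreading method:
Δσ = qBL/((B+z)(L+z)) = 180×4.5×4.5/((4.5+2.25)(4.5+2.25)) = 80 kPa
Final effective stress: σ'_f = 26.217 + 80 = 106.22 kPa.
σ'_f = 106.22 > σ'_p = 72.7 kPa, so the stress path crosses the preconsolidation pressure — recompression up to σ'_p, then virgin compression beyond:
S_c = H/(1+e₀)·[C_r·log₁₀(σ'_p/σ'_0) + C_c·log₁₀(σ'_f/σ'_p)]
    = 2.3/1.8 × [0.044×log₁₀(72.7/26.217) + 0.29×log₁₀(106.22/72.7)]
    = 1.2778 × [0.01949 + 0.047755] = 0.08593 m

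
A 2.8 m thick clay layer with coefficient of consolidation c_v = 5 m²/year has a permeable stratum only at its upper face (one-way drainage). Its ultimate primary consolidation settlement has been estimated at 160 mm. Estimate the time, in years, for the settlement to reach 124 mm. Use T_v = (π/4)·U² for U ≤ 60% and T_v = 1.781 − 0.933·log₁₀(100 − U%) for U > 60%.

Drainage path length: H_d = H = 2.8 m (single drainage).
U = S(t)/S_ult = 124/160 = 0.775.
U > 60%: T_v = 1.781 − 0.933·log₁₀(100 − 77.5) = 0.51941.
t = T_v·H_d²/c_v = 0.51941×2.8²/5 = 0.8144 years.

t ≈ 0.814 years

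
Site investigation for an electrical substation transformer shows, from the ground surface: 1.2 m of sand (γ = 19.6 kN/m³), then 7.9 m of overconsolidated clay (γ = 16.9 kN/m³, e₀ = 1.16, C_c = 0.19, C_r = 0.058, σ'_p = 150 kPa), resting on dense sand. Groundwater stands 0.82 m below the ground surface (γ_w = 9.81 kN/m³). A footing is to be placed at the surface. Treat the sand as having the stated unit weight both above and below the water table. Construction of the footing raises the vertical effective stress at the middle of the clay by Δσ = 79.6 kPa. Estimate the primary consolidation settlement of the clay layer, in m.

Mid-depth of clay below the ground surface: z = 1.2 + 7.9/2 = 5.15 m.
Total vertical stress at mid-clay: σ_v = 19.6×1.2 + 16.9×3.95 = 90.275 kPa.
Pore pressure: u = 9.81×(5.15 − 0.82) = 42.477 kPa.
Initial effective stress: σ'_0 = σ_v − u = 90.275 − 42.477 = 47.798 kPa.
Final effective stress: σ'_f = 47.798 + 79.6 = 127.4 kPa.
σ'_f = 127.4 ≤ σ'_p = 150 kPa, so the clay remains overconsolidated and only the recompression index applies:
S_c = C_r·H/(1+e₀)·log₁₀(σ'_f/σ'_0) = 0.058×7.9/2.16×log₁₀(127.4/47.798)
    = 0.21213 × 0.42576 = 0.09032 m

S_c ≈ 0.0903 m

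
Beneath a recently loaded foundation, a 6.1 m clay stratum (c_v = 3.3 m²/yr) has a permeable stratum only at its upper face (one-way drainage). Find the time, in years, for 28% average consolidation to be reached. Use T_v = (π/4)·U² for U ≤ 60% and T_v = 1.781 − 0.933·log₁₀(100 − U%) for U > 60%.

t ≈ 0.694 years

Drainage path length: H_d = H = 6.1 m (single drainage).
U ≤ 60%: T_v = (π/4)·U² = (π/4)×0.28² = 0.061575.
t = T_v·H_d²/c_v = 0.061575×6.1²/3.3 = 0.6943 years.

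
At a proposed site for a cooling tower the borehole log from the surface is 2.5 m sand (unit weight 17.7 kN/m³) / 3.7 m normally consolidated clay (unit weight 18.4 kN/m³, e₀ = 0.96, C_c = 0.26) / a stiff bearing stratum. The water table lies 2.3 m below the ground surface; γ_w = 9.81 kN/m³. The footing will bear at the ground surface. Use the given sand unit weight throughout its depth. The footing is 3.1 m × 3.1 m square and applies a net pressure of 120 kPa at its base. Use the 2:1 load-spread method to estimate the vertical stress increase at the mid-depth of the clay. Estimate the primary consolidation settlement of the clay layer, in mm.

Mid-depth of clay below the ground surface: z = 2.5 + 3.7/2 = 4.35 m.
Total vertical stress at mid-clay: σ_v = 17.7×2.5 + 18.4×1.85 = 78.29 kPa.
Pore pressure: u = 9.81×(4.35 − 2.3) = 20.11 kPa.
Initial effective stress: σ'_0 = σ_v − u = 78.29 − 20.11 = 58.18 kPa.
Stress increase at mid-clay by the 2:1 spreading method:
Δσ = qBL/((B+z)(L+z)) = 120×3.1×3.1/((3.1+4.35)(3.1+4.35)) = 20.777 kPa
Final effective stress: σ'_f = σ'_0 + Δσ = 58.18 + 20.777 = 78.957 kPa.
Normally consolidated clay, so the full stress increment lies on the virgin compression line:
S_c = C_c·H/(1+e₀)·log₁₀(σ'_f/σ'_0) = 0.26×3.7/(1+0.96)×log₁₀(78.957/58.18)
    = 0.49082 × 0.13262 = 0.06509 m

S_c ≈ 65.1 mm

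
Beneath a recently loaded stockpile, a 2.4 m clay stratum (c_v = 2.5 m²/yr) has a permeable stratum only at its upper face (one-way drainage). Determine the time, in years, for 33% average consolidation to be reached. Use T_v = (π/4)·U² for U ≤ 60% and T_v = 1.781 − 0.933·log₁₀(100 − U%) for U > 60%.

Drainage path length: H_d = H = 2.4 m (single drainage).
U ≤ 60%: T_v = (π/4)·U² = (π/4)×0.33² = 0.08553.
t = T_v·H_d²/c_v = 0.08553×2.4²/2.5 = 0.1971 years.

t ≈ 0.197 years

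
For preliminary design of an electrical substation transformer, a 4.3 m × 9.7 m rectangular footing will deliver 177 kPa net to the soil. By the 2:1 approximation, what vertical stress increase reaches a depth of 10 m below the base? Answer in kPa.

By the 2:1 method the load spreads at 1 horizontal : 2 vertical, so at depth z the loaded area has grown by z in each plan dimension:
Δσ = qBL/((B+z)(L+z)) = 177×4.3×9.7/((4.3+10)(9.7+10)) = 26.207 kPa

Δσ_z ≈ 26.2 kPa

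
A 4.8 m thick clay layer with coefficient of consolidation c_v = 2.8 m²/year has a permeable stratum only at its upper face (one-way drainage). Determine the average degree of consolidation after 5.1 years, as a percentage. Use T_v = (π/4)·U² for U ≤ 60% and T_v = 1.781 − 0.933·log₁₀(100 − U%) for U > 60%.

U ≈ 82.4 %

Drainage path length: H_d = H = 4.8 m (single drainage).
T_v = c_v·t/H_d² = 2.8×5.1/4.8² = 0.61979.
T_v = 0.61979 corresponds to the U > 60% branch:
U = 1 − 10^((1.781 − T_v)/0.933)/100 = 0.8244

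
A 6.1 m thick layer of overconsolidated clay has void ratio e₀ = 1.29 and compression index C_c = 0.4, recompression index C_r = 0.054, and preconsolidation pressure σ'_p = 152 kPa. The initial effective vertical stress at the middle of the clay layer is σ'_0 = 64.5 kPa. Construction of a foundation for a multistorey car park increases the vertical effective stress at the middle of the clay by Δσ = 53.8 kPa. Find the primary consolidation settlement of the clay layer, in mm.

Final effective stress: σ'_f = 64.5 + 53.8 = 118.3 kPa.
σ'_f = 118.3 ≤ σ'_p = 152 kPa, so the clay remains overconsolidated and only the recompression index applies:
S_c = C_r·H/(1+e₀)·log₁₀(σ'_f/σ'_0) = 0.054×6.1/2.29×log₁₀(118.3/64.5)
    = 0.14385 × 0.26343 = 0.03789 m

S_c ≈ 37.9 mm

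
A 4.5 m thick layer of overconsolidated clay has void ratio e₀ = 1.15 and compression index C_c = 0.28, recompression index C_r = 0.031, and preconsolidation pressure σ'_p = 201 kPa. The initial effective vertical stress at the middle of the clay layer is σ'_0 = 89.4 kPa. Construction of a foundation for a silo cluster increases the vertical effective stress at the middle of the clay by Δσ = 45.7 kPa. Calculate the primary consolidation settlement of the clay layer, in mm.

S_c ≈ 11.6 mm

Final effective stress: σ'_f = 89.4 + 45.7 = 135.1 kPa.
σ'_f = 135.1 ≤ σ'_p = 201 kPa, so the clay remains overconsolidated and only the recompression index applies:
S_c = C_r·H/(1+e₀)·log₁₀(σ'_f/σ'_0) = 0.031×4.5/2.15×log₁₀(135.1/89.4)
    = 0.064883 × 0.17932 = 0.01163 m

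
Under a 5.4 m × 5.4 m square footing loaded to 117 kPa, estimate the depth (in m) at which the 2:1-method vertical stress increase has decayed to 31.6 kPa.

2:1 spreading — at depth z the loaded area has grown by z in each plan dimension:
qB²/(B+z)² = Δσ_z ⇒ z = B(√(q/Δσ_z) − 1) = 5.4×(√(117/31.6) − 1) = 4.991 m

z ≈ 4.99 m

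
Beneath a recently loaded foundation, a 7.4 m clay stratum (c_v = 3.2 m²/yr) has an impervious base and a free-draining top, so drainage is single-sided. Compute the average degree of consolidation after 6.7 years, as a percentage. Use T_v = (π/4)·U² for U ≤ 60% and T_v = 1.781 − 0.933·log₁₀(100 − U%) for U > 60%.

U ≈ 69.2 %

Drainage path length: H_d = H = 7.4 m (single drainage).
T_v = c_v·t/H_d² = 3.2×6.7/7.4² = 0.39153.
T_v = 0.39153 corresponds to the U > 60% branch:
U = 1 − 10^((1.781 − T_v)/0.933)/100 = 0.6915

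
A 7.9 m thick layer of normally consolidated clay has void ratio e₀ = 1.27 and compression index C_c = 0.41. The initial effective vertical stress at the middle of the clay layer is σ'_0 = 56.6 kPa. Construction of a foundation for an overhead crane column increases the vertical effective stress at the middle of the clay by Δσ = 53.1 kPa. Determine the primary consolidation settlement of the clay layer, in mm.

S_c ≈ 410 mm

Final effective stress: σ'_f = σ'_0 + Δσ = 56.6 + 53.1 = 109.7 kPa.
Normally consolidated clay, so the full stress increment lies on the virgin compression line:
S_c = C_c·H/(1+e₀)·log₁₀(σ'_f/σ'_0) = 0.41×7.9/(1+1.27)×log₁₀(109.7/56.6)
    = 1.4269 × 0.28739 = 0.4101 m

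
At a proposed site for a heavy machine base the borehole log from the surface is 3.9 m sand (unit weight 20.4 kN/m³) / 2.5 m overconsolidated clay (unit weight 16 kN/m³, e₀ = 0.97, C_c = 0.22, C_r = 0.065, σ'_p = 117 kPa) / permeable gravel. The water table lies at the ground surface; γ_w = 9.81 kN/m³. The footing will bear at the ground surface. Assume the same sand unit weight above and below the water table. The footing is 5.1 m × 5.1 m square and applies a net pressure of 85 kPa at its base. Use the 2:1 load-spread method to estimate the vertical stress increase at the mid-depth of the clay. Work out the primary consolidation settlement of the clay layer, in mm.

S_c ≈ 12.8 mm

Mid-depth of clay below the ground surface: z = 3.9 + 2.5/2 = 5.15 m.
Total vertical stress at mid-clay: σ_v = 20.4×3.9 + 16×1.25 = 99.56 kPa.
Pore pressure: u = 9.81×(5.15 − 0) = 50.522 kPa.
Initial effective stress: σ'_0 = σ_v − u = 99.56 − 50.522 = 49.038 kPa.
Stress increase at mid-clay by the 2:1 spreading method:
Δσ = qBL/((B+z)(L+z)) = 85×5.1×5.1/((5.1+5.15)(5.1+5.15)) = 21.043 kPa
Final effective stress: σ'_f = 49.038 + 21.043 = 70.081 kPa.
σ'_f = 70.081 ≤ σ'_p = 117 kPa, so the clay remains overconsolidated and only the recompression index applies:
S_c = C_r·H/(1+e₀)·log₁₀(σ'_f/σ'_0) = 0.065×2.5/1.97×log₁₀(70.081/49.038)
    = 0.082485 × 0.15507 = 0.01279 m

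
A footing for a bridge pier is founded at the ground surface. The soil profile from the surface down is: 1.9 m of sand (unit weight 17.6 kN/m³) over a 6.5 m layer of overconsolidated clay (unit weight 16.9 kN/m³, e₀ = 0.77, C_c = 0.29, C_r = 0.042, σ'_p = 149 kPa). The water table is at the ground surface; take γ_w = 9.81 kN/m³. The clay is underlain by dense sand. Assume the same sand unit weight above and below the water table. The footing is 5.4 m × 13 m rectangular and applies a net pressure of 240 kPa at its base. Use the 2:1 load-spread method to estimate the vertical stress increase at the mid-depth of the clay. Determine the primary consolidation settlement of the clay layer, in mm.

S_c ≈ 80.5 mm

Mid-depth of clay below the ground surface: z = 1.9 + 6.5/2 = 5.15 m.
Total vertical stress at mid-clay: σ_v = 17.6×1.9 + 16.9×3.25 = 88.365 kPa.
Pore pressure: u = 9.81×(5.15 − 0) = 50.522 kPa.
Initial effective stress: σ'_0 = σ_v − u = 88.365 − 50.522 = 37.843 kPa.
Stress increase at mid-clay by the 2:1 spreading method:
Δσ = qBL/((B+z)(L+z)) = 240×5.4×13/((5.4+5.15)(13+5.15)) = 87.987 kPa
Final effective stress: σ'_f = 37.843 + 87.987 = 125.83 kPa.
σ'_f = 125.83 ≤ σ'_p = 149 kPa, so the clay remains overconsolidated and only the recompression index applies:
S_c = C_r·H/(1+e₀)·log₁₀(σ'_f/σ'_0) = 0.042×6.5/1.77×log₁₀(125.83/37.843)
    = 0.15424 × 0.5218 = 0.08048 m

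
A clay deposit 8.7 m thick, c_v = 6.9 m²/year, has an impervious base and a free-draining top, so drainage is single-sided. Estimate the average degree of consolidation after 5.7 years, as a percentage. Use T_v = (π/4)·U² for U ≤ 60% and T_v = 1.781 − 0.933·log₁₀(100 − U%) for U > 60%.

Drainage path length: H_d = H = 8.7 m (single drainage).
T_v = c_v·t/H_d² = 6.9×5.7/8.7² = 0.51962.
T_v = 0.51962 corresponds to the U > 60% branch:
U = 1 − 10^((1.781 − T_v)/0.933)/100 = 0.7751

U ≈ 77.5 %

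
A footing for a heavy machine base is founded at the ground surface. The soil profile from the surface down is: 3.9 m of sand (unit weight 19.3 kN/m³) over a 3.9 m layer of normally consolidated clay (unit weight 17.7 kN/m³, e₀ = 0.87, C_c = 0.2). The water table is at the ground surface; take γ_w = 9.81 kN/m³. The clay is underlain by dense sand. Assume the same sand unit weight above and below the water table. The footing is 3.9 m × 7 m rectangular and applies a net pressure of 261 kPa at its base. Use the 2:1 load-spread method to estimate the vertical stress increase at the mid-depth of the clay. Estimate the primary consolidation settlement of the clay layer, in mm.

S_c ≈ 133 mm

Mid-depth of clay below the ground surface: z = 3.9 + 3.9/2 = 5.85 m.
Total vertical stress at mid-clay: σ_v = 19.3×3.9 + 17.7×1.95 = 109.78 kPa.
Pore pressure: u = 9.81×(5.85 − 0) = 57.389 kPa.
Initial effective stress: σ'_0 = σ_v − u = 109.78 − 57.389 = 52.391 kPa.
Stress increase at mid-clay by the 2:1 spreading method:
Δσ = qBL/((B+z)(L+z)) = 261×3.9×7/((3.9+5.85)(7+5.85)) = 56.872 kPa
Final effective stress: σ'_f = σ'_0 + Δσ = 52.391 + 56.872 = 109.26 kPa.
Normally consolidated clay, so the full stress increment lies on the virgin compression line:
S_c = C_c·H/(1+e₀)·log₁₀(σ'_f/σ'_0) = 0.2×3.9/(1+0.87)×log₁₀(109.26/52.391)
    = 0.41711 × 0.3192 = 0.1331 m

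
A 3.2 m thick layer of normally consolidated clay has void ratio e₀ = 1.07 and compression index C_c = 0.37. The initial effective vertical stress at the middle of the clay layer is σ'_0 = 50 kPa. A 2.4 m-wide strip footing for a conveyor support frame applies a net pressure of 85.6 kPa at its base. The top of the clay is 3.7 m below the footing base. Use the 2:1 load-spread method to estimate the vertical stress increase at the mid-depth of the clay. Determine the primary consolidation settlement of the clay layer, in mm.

Mid-depth of clay below the footing base: z = 3.7 + 3.2/2 = 5.3 m.
Stress increase at mid-clay by the 2:1 spreading method:
Δσ = qB/(B+z) = 85.6×2.4/(2.4+5.3) = 26.681 kPa
Final effective stress: σ'_f = σ'_0 + Δσ = 50 + 26.681 = 76.681 kPa.
Normally consolidated clay, so the full stress increment lies on the virgin compression line:
S_c = C_c·H/(1+e₀)·log₁₀(σ'_f/σ'_0) = 0.37×3.2/(1+1.07)×log₁₀(76.681/50)
    = 0.57198 × 0.18572 = 0.1062 m

S_c ≈ 106 mm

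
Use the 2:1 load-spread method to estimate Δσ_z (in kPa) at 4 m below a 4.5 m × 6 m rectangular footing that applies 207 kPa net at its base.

By the 2:1 method the load spreads at 1 horizontal : 2 vertical, so at depth z the loaded area has grown by z in each plan dimension:
Δσ = qBL/((B+z)(L+z)) = 207×4.5×6/((4.5+4)(6+4)) = 65.753 kPa

Δσ_z ≈ 65.8 kPa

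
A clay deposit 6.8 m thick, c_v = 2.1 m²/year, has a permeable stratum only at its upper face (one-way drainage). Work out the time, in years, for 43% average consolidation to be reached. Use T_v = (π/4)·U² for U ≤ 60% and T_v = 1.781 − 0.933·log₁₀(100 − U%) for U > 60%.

Drainage path length: H_d = H = 6.8 m (single drainage).
U ≤ 60%: T_v = (π/4)·U² = (π/4)×0.43² = 0.14522.
t = T_v·H_d²/c_v = 0.14522×6.8²/2.1 = 3.198 years.

t ≈ 3.2 years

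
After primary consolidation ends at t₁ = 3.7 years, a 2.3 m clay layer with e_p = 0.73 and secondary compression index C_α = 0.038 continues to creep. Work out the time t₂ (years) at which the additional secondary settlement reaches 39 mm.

t₂ ≈ 21.9 years

S_s = C_α·H/(1+e_p)·log₁₀(t₂/t₁) ⇒ log₁₀(t₂/t₁) = S_s·(1+e_p)/(C_α·H).
log₁₀(t₂/t₁) = 0.039 × (1+0.73) / (0.038×2.3) = 0.772
t₂ = t₁ × 10^0.772 = 3.7 × 5.915 = 21.89 years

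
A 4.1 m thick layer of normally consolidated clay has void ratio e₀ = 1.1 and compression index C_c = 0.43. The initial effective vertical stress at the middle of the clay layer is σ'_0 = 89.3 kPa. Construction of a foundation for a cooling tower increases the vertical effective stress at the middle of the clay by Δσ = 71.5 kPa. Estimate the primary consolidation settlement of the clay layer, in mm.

Final effective stress: σ'_f = σ'_0 + Δσ = 89.3 + 71.5 = 160.8 kPa.
Normally consolidated clay, so the full stress increment lies on the virgin compression line:
S_c = C_c·H/(1+e₀)·log₁₀(σ'_f/σ'_0) = 0.43×4.1/(1+1.1)×log₁₀(160.8/89.3)
    = 0.83952 × 0.25543 = 0.2144 m

S_c ≈ 214 mm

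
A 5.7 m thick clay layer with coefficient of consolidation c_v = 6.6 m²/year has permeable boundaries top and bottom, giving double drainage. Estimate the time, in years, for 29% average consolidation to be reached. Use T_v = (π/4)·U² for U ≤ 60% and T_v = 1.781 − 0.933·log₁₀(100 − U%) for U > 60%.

Drainage path length: H_d = H/2 = 2.85 m (double drainage).
U ≤ 60%: T_v = (π/4)·U² = (π/4)×0.29² = 0.066052.
t = T_v·H_d²/c_v = 0.066052×2.85²/6.6 = 0.08129 years.

t ≈ 0.0813 years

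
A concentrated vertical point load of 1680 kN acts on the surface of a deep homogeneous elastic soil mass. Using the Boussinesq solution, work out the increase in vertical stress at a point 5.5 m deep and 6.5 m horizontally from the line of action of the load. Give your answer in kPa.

Δσ_z ≈ 2.98 kPa

Boussinesq vertical stress below a point load on an elastic half-space:
Δσ_z = 3P/(2πz²) · [1 + (r/z)²]^(−5/2)
r/z = 6.5/5.5 = 1.1818; [1+(r/z)²]^(−5/2) = 0.11245.
Δσ_z = 3×1680/(2π×5.5²) × 0.11245 = 26.517 × 0.11245 = 2.982 kPa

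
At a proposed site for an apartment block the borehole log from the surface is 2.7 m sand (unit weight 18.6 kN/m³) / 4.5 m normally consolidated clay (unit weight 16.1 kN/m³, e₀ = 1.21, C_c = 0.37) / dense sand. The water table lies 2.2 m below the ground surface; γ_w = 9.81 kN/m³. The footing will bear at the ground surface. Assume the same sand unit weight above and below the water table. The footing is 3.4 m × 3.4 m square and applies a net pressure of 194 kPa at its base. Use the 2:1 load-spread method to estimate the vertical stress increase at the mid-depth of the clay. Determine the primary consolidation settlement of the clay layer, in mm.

S_c ≈ 141 mm

Mid-depth of clay below the ground surface: z = 2.7 + 4.5/2 = 4.95 m.
Total vertical stress at mid-clay: σ_v = 18.6×2.7 + 16.1×2.25 = 86.445 kPa.
Pore pressure: u = 9.81×(4.95 − 2.2) = 26.978 kPa.
Initial effective stress: σ'_0 = σ_v − u = 86.445 − 26.978 = 59.467 kPa.
Stress increase at mid-clay by the 2:1 spreading method:
Δσ = qBL/((B+z)(L+z)) = 194×3.4×3.4/((3.4+4.95)(3.4+4.95)) = 32.165 kPa
Final effective stress: σ'_f = σ'_0 + Δσ = 59.467 + 32.165 = 91.632 kPa.
Normally consolidated clay, so the full stress increment lies on the virgin compression line:
S_c = C_c·H/(1+e₀)·log₁₀(σ'_f/σ'_0) = 0.37×4.5/(1+1.21)×log₁₀(91.632/59.467)
    = 0.75339 × 0.18777 = 0.1415 m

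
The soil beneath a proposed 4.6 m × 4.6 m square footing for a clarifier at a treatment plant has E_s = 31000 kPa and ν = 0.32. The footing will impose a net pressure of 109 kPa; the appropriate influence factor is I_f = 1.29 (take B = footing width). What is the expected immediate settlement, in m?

S_e ≈ 0.0187 m

Immediate (elastic) settlement: S_e = q·B·(1−ν²)/E_s · I_f.
S_e = 109 × 4.6 × (1 − 0.32²) / 31000 × 1.29
    = 109 × 4.6 × 0.8976 / 31000 × 1.29
    = 0.01873 m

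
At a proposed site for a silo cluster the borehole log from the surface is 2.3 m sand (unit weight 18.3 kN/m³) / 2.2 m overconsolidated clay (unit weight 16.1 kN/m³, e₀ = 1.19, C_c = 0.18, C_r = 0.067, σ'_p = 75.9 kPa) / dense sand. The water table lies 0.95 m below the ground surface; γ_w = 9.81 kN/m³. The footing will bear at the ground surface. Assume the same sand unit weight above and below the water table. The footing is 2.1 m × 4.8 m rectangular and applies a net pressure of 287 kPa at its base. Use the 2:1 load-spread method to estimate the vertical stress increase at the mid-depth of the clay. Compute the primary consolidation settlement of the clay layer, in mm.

Mid-depth of clay below the ground surface: z = 2.3 + 2.2/2 = 3.4 m.
Total vertical stress at mid-clay: σ_v = 18.3×2.3 + 16.1×1.1 = 59.8 kPa.
Pore pressure: u = 9.81×(3.4 − 0.95) = 24.035 kPa.
Initial effective stress: σ'_0 = σ_v − u = 59.8 − 24.035 = 35.765 kPa.
Stress increase at mid-clay by the 2:1 spreading method:
Δσ = qBL/((B+z)(L+z)) = 287×2.1×4.8/((2.1+3.4)(4.8+3.4)) = 64.145 kPa
Final effective stress: σ'_f = 35.765 + 64.145 = 99.91 kPa.
σ'_f = 99.91 > σ'_p = 75.9 kPa, so the stress path crosses the preconsolidation pressure — recompression up to σ'_p, then virgin compression beyond:
S_c = H/(1+e₀)·[C_r·log₁₀(σ'_p/σ'_0) + C_c·log₁₀(σ'_f/σ'_p)]
    = 2.2/2.19 × [0.067×log₁₀(75.9/35.765) + 0.18×log₁₀(99.91/75.9)]
    = 1.0046 × [0.021894 + 0.021486] = 0.04358 m

S_c ≈ 43.6 mm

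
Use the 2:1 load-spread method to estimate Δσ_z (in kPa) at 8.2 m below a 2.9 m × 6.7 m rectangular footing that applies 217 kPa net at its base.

By the 2:1 method the load spreads at 1 horizontal : 2 vertical, so at depth z the loaded area has grown by z in each plan dimension:
Δσ = qBL/((B+z)(L+z)) = 217×2.9×6.7/((2.9+8.2)(6.7+8.2)) = 25.493 kPa

Δσ_z ≈ 25.5 kPa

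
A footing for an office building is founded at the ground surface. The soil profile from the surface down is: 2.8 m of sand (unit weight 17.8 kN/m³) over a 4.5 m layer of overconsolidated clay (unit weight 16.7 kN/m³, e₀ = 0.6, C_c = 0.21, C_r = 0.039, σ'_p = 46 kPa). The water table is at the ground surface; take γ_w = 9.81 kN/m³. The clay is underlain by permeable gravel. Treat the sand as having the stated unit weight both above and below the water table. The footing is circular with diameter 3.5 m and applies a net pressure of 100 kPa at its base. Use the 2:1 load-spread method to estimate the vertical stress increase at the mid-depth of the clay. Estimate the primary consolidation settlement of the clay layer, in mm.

S_c ≈ 53.4 mm

Mid-depth of clay below the ground surface: z = 2.8 + 4.5/2 = 5.05 m.
Total vertical stress at mid-clay: σ_v = 17.8×2.8 + 16.7×2.25 = 87.415 kPa.
Pore pressure: u = 9.81×(5.05 − 0) = 49.541 kPa.
Initial effective stress: σ'_0 = σ_v − u = 87.415 − 49.541 = 37.874 kPa.
Stress increase at mid-clay by the 2:1 spreading method:
Δσ ≈ qD²/(D+z)² = 100×3.5²/(3.5+5.05)² = 16.757 kPa
Final effective stress: σ'_f = 37.874 + 16.757 = 54.631 kPa.
σ'_f = 54.631 > σ'_p = 46 kPa, so the stress path crosses the preconsolidation pressure — recompression up to σ'_p, then virgin compression beyond:
S_c = H/(1+e₀)·[C_r·log₁₀(σ'_p/σ'_0) + C_c·log₁₀(σ'_f/σ'_p)]
    = 4.5/1.6 × [0.039×log₁₀(46/37.874) + 0.21×log₁₀(54.631/46)]
    = 2.8125 × [0.0032922 + 0.015683] = 0.05337 m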